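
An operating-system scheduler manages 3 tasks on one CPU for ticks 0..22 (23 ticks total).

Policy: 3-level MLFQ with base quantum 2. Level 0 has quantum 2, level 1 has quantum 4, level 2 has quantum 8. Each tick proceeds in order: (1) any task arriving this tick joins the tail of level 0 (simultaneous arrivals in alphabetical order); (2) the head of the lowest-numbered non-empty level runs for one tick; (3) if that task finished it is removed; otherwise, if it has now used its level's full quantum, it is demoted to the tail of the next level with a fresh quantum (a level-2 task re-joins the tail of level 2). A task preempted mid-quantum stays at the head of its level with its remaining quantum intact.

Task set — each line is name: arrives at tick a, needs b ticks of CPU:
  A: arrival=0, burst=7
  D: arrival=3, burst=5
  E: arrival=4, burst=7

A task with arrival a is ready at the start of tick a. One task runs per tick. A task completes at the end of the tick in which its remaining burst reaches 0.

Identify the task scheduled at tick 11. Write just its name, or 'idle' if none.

t=0: L0/L1/L2 = A/-/- → run A
t=1: L0/L1/L2 = A/-/- → run A
t=2: L0/L1/L2 = -/A/- → run A
t=3: L0/L1/L2 = D/A/- → run D
t=4: L0/L1/L2 = DE/A/- → run D
t=5: L0/L1/L2 = E/AD/- → run E
t=6: L0/L1/L2 = E/AD/- → run E
t=7: L0/L1/L2 = -/ADE/- → run A
t=8: L0/L1/L2 = -/ADE/- → run A
t=9: L0/L1/L2 = -/ADE/- → run A
t=10: L0/L1/L2 = -/DE/A → run D
t=11: L0/L1/L2 = -/DE/A → run D
t=12: L0/L1/L2 = -/DE/A → run D
t=13: L0/L1/L2 = -/E/A → run E
t=14: L0/L1/L2 = -/E/A → run E
t=15: L0/L1/L2 = -/E/A → run E
t=16: L0/L1/L2 = -/E/A → run E
t=17: L0/L1/L2 = -/-/AE → run A
t=18: L0/L1/L2 = -/-/E → run E
t=19: (idle)
t=20: (idle)
t=21: (idle)
t=22: (idle)

running at tick 11 = D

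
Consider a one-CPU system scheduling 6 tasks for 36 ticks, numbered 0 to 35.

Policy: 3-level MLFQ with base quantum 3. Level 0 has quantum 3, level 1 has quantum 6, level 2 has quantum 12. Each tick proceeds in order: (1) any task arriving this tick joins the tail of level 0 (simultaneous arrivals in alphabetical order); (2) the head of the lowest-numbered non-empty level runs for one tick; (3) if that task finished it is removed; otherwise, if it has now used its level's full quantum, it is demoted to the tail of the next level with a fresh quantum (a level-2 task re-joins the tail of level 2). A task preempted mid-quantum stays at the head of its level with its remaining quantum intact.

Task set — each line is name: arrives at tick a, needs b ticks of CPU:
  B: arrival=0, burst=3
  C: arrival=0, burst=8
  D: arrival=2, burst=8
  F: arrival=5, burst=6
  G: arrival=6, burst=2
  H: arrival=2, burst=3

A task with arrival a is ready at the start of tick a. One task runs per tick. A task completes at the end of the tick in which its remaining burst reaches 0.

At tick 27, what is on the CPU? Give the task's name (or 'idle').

t=0: L0/L1/L2 = BC/-/- → run B
t=1: L0/L1/L2 = BC/-/- → run B
t=2: L0/L1/L2 = BCDH/-/- → run B
t=3: L0/L1/L2 = CDH/-/- → run C
t=4: L0/L1/L2 = CDH/-/- → run C
t=5: L0/L1/L2 = CDHF/-/- → run C
t=6: L0/L1/L2 = DHFG/C/- → run D
t=7: L0/L1/L2 = DHFG/C/- → run D
t=8: L0/L1/L2 = DHFG/C/- → run D
t=9: L0/L1/L2 = HFG/CD/- → run H
t=10: L0/L1/L2 = HFG/CD/- → run H
t=11: L0/L1/L2 = HFG/CD/- → run H
t=12: L0/L1/L2 = FG/CD/- → run F
t=13: L0/L1/L2 = FG/CD/- → run F
t=14: L0/L1/L2 = FG/CD/- → run F
t=15: L0/L1/L2 = G/CDF/- → run G
t=16: L0/L1/L2 = G/CDF/- → run G
t=17: L0/L1/L2 = -/CDF/- → run C
t=18: L0/L1/L2 = -/CDF/- → run C
t=19: L0/L1/L2 = -/CDF/- → run C
t=20: L0/L1/L2 = -/CDF/- → run C
t=21: L0/L1/L2 = -/CDF/- → run C
t=22: L0/L1/L2 = -/DF/- → run D
t=23: L0/L1/L2 = -/DF/- → run D
t=24: L0/L1/L2 = -/DF/- → run D
t=25: L0/L1/L2 = -/DF/- → run D
t=26: L0/L1/L2 = -/DF/- → run D
t=27: L0/L1/L2 = -/F/- → run F
t=28: L0/L1/L2 = -/F/- → run F
t=29: L0/L1/L2 = -/F/- → run F
t=30: (idle)
t=31: (idle)
t=32: (idle)
t=33: (idle)
t=34: (idle)
t=35: (idle)

running at tick 27 = F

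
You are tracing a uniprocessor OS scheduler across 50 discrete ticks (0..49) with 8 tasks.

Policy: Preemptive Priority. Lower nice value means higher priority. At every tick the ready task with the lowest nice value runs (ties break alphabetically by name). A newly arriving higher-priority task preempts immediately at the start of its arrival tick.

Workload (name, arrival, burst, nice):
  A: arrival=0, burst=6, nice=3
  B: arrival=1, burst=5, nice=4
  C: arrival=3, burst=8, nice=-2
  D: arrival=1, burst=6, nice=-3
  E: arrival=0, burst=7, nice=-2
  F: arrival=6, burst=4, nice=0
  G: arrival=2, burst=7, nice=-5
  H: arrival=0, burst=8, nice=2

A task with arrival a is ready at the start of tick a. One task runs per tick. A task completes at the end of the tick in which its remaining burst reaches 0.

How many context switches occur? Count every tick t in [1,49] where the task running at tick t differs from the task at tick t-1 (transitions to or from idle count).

context switches = 9

t=0: ready={A,E,H} → run E
t=1: ready={A,B,D,E,H} → run D
t=2: ready={A,B,D,E,G,H} → run G
t=3: ready={A,B,C,D,E,G,H} → run G
t=4: ready={A,B,C,D,E,G,H} → run G
t=5: ready={A,B,C,D,E,G,H} → run G
t=6: ready={A,B,C,D,E,F,G,H} → run G
t=7: ready={A,B,C,D,E,F,G,H} → run G
t=8: ready={A,B,C,D,E,F,G,H} → run G
t=9: ready={A,B,C,D,E,F,H} → run D
t=10: ready={A,B,C,D,E,F,H} → run D
t=11: ready={A,B,C,D,E,F,H} → run D
t=12: ready={A,B,C,D,E,F,H} → run D
t=13: ready={A,B,C,D,E,F,H} → run D
t=14: ready={A,B,C,E,F,H} → run C
t=15: ready={A,B,C,E,F,H} → run C
t=16: ready={A,B,C,E,F,H} → run C
t=17: ready={A,B,C,E,F,H} → run C
t=18: ready={A,B,C,E,F,H} → run C
t=19: ready={A,B,C,E,F,H} → run C
t=20: ready={A,B,C,E,F,H} → run C
t=21: ready={A,B,C,E,F,H} → run C
t=22: ready={A,B,E,F,H} → run E
t=23: ready={A,B,E,F,H} → run E
t=24: ready={A,B,E,F,H} → run E
t=25: ready={A,B,E,F,H} → run E
t=26: ready={A,B,E,F,H} → run E
t=27: ready={A,B,E,F,H} → run E
t=28: ready={A,B,F,H} → run F
t=29: ready={A,B,F,H} → run F
t=30: ready={A,B,F,H} → run F
t=31: ready={A,B,F,H} → run F
t=32: ready={A,B,H} → run H
t=33: ready={A,B,H} → run H
t=34: ready={A,B,H} → run H
t=35: ready={A,B,H} → run H
t=36: ready={A,B,H} → run H
t=37: ready={A,B,H} → run H
t=38: ready={A,B,H} → run H
t=39: ready={A,B,H} → run H
t=40: ready={A,B} → run A
t=41: ready={A,B} → run A
t=42: ready={A,B} → run A
t=43: ready={A,B} → run A
t=44: ready={A,B} → run A
t=45: ready={A,B} → run A
t=46: ready={B} → run B
t=47: ready={B} → run B
t=48: ready={B} → run B
t=49: ready={B} → run B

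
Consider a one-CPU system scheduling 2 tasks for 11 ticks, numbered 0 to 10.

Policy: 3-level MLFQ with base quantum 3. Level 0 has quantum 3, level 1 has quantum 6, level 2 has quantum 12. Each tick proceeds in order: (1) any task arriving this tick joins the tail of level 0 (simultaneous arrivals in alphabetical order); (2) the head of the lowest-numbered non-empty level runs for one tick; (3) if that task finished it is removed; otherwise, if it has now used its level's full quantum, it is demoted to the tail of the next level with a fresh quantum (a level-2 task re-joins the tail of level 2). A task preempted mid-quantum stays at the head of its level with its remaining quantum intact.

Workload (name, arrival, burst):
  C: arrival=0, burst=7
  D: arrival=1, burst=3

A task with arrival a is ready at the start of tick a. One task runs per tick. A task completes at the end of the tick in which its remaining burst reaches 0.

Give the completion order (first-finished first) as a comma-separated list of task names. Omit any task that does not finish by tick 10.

completion order = D, C

t=0: L0/L1/L2 = C/-/- → run C
t=1: L0/L1/L2 = CD/-/- → run C
t=2: L0/L1/L2 = CD/-/- → run C
t=3: L0/L1/L2 = D/C/- → run D
t=4: L0/L1/L2 = D/C/- → run D
t=5: L0/L1/L2 = D/C/- → run D
t=6: L0/L1/L2 = -/C/- → run C
t=7: L0/L1/L2 = -/C/- → run C
t=8: L0/L1/L2 = -/C/- → run C
t=9: L0/L1/L2 = -/C/- → run C
t=10: (idle)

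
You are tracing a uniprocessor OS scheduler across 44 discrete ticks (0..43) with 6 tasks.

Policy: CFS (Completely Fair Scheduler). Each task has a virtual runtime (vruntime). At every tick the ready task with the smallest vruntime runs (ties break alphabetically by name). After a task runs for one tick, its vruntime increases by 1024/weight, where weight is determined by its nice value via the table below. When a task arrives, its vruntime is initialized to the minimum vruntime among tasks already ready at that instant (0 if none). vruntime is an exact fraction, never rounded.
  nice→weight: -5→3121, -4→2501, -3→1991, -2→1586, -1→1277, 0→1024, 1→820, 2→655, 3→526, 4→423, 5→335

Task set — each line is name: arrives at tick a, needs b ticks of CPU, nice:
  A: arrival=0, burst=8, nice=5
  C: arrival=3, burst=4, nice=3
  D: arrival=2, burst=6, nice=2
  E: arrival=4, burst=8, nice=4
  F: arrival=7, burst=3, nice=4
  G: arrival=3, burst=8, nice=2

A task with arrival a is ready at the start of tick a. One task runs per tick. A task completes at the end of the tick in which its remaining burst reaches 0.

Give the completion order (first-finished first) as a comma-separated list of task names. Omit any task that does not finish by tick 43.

t=0: vr[A=0] → run A
t=1: vr[A=1024/335] → run A
t=2: vr[A=2048/335 D=2048/335] → run A
t=3: vr[A=3072/335 C=2048/335 D=2048/335 G=2048/335] → run C
t=4: vr[A=3072/335 C=710144/88105 D=2048/335 E=2048/335 G=2048/335] → run D
t=5: vr[A=3072/335 C=710144/88105 D=336896/43885 E=2048/335 G=2048/335] → run E
t=6: vr[A=3072/335 C=710144/88105 D=336896/43885 E=1209344/141705 G=2048/335] → run G
t=7: vr[A=3072/335 C=710144/88105 D=336896/43885 E=1209344/141705 F=336896/43885 G=336896/43885] → run D
t=8: vr[A=3072/335 C=710144/88105 D=405504/43885 E=1209344/141705 F=336896/43885 G=336896/43885] → run F
t=9: vr[A=3072/335 C=710144/88105 D=405504/43885 E=1209344/141705 F=187445248/18563355 G=336896/43885] → run G
t=10: vr[A=3072/335 C=710144/88105 D=405504/43885 E=1209344/141705 F=187445248/18563355 G=405504/43885] → run C
t=11: vr[A=3072/335 C=881664/88105 D=405504/43885 E=1209344/141705 F=187445248/18563355 G=405504/43885] → run E
t=12: vr[A=3072/335 C=881664/88105 D=405504/43885 E=1552384/141705 F=187445248/18563355 G=405504/43885] → run A
t=13: vr[A=4096/335 C=881664/88105 D=405504/43885 E=1552384/141705 F=187445248/18563355 G=405504/43885] → run D
t=14: vr[A=4096/335 C=881664/88105 D=474112/43885 E=1552384/141705 F=187445248/18563355 G=405504/43885] → run G
t=15: vr[A=4096/335 C=881664/88105 D=474112/43885 E=1552384/141705 F=187445248/18563355 G=474112/43885] → run C
t=16: vr[A=4096/335 C=1053184/88105 D=474112/43885 E=1552384/141705 F=187445248/18563355 G=474112/43885] → run F
t=17: vr[A=4096/335 C=1053184/88105 D=474112/43885 E=1552384/141705 F=232383488/18563355 G=474112/43885] → run D
t=18: vr[A=4096/335 C=1053184/88105 D=108544/8777 E=1552384/141705 F=232383488/18563355 G=474112/43885] → run G
t=19: vr[A=4096/335 C=1053184/88105 D=108544/8777 E=1552384/141705 F=232383488/18563355 G=108544/8777] → run E
t=20: vr[A=4096/335 C=1053184/88105 D=108544/8777 E=631808/47235 F=232383488/18563355 G=108544/8777] → run C
t=21: vr[A=4096/335 D=108544/8777 E=631808/47235 F=232383488/18563355 G=108544/8777] → run A
t=22: vr[A=1024/67 D=108544/8777 E=631808/47235 F=232383488/18563355 G=108544/8777] → run D
t=23: vr[A=1024/67 D=611328/43885 E=631808/47235 F=232383488/18563355 G=108544/8777] → run G
t=24: vr[A=1024/67 D=611328/43885 E=631808/47235 F=232383488/18563355 G=611328/43885] → run F
t=25: vr[A=1024/67 D=611328/43885 E=631808/47235 G=611328/43885] → run E
t=26: vr[A=1024/67 D=611328/43885 E=2238464/141705 G=611328/43885] → run D
t=27: vr[A=1024/67 E=2238464/141705 G=611328/43885] → run G
t=28: vr[A=1024/67 E=2238464/141705 G=679936/43885] → run A
t=29: vr[A=6144/335 E=2238464/141705 G=679936/43885] → run G
t=30: vr[A=6144/335 E=2238464/141705 G=748544/43885] → run E
t=31: vr[A=6144/335 E=2581504/141705 G=748544/43885] → run G
t=32: vr[A=6144/335 E=2581504/141705] → run E
t=33: vr[A=6144/335 E=974848/47235] → run A
t=34: vr[A=7168/335 E=974848/47235] → run E
t=35: vr[A=7168/335 E=3267584/141705] → run A
t=36: vr[E=3267584/141705] → run E
t=37: (idle)
t=38: (idle)
t=39: (idle)
t=40: (idle)
t=41: (idle)
t=42: (idle)
t=43: (idle)

completion order = C, F, D, G, A, E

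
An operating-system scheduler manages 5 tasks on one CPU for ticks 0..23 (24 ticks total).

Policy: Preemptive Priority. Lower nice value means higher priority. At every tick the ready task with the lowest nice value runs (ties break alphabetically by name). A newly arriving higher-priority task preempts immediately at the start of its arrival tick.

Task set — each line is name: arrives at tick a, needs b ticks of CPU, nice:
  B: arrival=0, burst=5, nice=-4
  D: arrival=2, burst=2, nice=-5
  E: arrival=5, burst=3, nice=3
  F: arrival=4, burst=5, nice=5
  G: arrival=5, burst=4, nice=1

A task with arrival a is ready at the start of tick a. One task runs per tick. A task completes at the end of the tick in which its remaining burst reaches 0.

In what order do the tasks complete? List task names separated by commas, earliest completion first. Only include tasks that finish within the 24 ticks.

completion order = D, B, G, E, F

t=0: ready={B} → run B
t=1: ready={B} → run B
t=2: ready={B,D} → run D
t=3: ready={B,D} → run D
t=4: ready={B,F} → run B
t=5: ready={B,E,F,G} → run B
t=6: ready={B,E,F,G} → run B
t=7: ready={E,F,G} → run G
t=8: ready={E,F,G} → run G
t=9: ready={E,F,G} → run G
t=10: ready={E,F,G} → run G
t=11: ready={E,F} → run E
t=12: ready={E,F} → run E
t=13: ready={E,F} → run E
t=14: ready={F} → run F
t=15: ready={F} → run F
t=16: ready={F} → run F
t=17: ready={F} → run F
t=18: ready={F} → run F
t=19: (idle)
t=20: (idle)
t=21: (idle)
t=22: (idle)
t=23: (idle)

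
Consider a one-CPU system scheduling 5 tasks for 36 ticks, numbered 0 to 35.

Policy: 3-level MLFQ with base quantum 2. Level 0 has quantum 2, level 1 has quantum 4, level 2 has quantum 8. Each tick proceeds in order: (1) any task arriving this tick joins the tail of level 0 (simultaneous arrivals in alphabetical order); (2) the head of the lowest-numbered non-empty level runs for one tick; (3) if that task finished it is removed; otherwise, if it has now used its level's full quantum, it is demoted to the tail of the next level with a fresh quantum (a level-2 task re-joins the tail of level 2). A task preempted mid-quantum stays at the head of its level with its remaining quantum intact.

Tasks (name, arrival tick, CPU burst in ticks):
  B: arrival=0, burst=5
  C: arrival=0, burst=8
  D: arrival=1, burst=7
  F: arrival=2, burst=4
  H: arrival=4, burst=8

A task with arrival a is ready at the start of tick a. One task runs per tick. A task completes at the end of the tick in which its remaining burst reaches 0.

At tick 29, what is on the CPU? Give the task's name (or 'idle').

running at tick 29 = D

t=0: L0/L1/L2 = BC/-/- → run B
t=1: L0/L1/L2 = BCD/-/- → run B
t=2: L0/L1/L2 = CDF/B/- → run C
t=3: L0/L1/L2 = CDF/B/- → run C
t=4: L0/L1/L2 = DFH/BC/- → run D
t=5: L0/L1/L2 = DFH/BC/- → run D
t=6: L0/L1/L2 = FH/BCD/- → run F
t=7: L0/L1/L2 = FH/BCD/- → run F
t=8: L0/L1/L2 = H/BCDF/- → run H
t=9: L0/L1/L2 = H/BCDF/- → run H
t=10: L0/L1/L2 = -/BCDFH/- → run B
t=11: L0/L1/L2 = -/BCDFH/- → run B
t=12: L0/L1/L2 = -/BCDFH/- → run B
t=13: L0/L1/L2 = -/CDFH/- → run C
t=14: L0/L1/L2 = -/CDFH/- → run C
t=15: L0/L1/L2 = -/CDFH/- → run C
t=16: L0/L1/L2 = -/CDFH/- → run C
t=17: L0/L1/L2 = -/DFH/C → run D
t=18: L0/L1/L2 = -/DFH/C → run D
t=19: L0/L1/L2 = -/DFH/C → run D
t=20: L0/L1/L2 = -/DFH/C → run D
t=21: L0/L1/L2 = -/FH/CD → run F
t=22: L0/L1/L2 = -/FH/CD → run F
t=23: L0/L1/L2 = -/H/CD → run H
t=24: L0/L1/L2 = -/H/CD → run H
t=25: L0/L1/L2 = -/H/CD → run H
t=26: L0/L1/L2 = -/H/CD → run H
t=27: L0/L1/L2 = -/-/CDH → run C
t=28: L0/L1/L2 = -/-/CDH → run C
t=29: L0/L1/L2 = -/-/DH → run D
t=30: L0/L1/L2 = -/-/H → run H
t=31: L0/L1/L2 = -/-/H → run H
t=32: (idle)
t=33: (idle)
t=34: (idle)
t=35: (idle)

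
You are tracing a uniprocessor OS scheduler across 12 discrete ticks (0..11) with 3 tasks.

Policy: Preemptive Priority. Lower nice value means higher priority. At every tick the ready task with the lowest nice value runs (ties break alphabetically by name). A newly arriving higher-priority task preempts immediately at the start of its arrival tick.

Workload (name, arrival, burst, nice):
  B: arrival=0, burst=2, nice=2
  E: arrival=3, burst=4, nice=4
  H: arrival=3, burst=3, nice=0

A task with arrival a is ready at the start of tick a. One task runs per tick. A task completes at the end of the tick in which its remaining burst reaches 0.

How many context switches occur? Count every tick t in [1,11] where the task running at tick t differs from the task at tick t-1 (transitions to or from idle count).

t=0: ready={B} → run B
t=1: ready={B} → run B
t=2: (idle)
t=3: ready={E,H} → run H
t=4: ready={E,H} → run H
t=5: ready={E,H} → run H
t=6: ready={E} → run E
t=7: ready={E} → run E
t=8: ready={E} → run E
t=9: ready={E} → run E
t=10: (idle)
t=11: (idle)

context switches = 4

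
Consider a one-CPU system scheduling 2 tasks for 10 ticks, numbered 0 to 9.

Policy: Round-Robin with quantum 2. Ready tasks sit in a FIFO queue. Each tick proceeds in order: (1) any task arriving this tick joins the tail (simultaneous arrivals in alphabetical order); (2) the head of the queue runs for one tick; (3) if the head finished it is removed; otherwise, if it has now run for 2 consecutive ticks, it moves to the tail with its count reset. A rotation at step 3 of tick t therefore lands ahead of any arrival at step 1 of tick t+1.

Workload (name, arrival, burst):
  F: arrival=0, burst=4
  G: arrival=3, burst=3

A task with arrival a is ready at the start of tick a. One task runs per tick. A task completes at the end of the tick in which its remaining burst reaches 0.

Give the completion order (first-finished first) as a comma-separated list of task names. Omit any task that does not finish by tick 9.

t=0: queue=[F] q_used=0 → run F
t=1: queue=[F] q_used=1 → run F
t=2: queue=[F] q_used=0 → run F
t=3: queue=[F,G] q_used=1 → run F
t=4: queue=[G] q_used=0 → run G
t=5: queue=[G] q_used=1 → run G
t=6: queue=[G] q_used=0 → run G
t=7: (idle)
t=8: (idle)
t=9: (idle)

completion order = F, G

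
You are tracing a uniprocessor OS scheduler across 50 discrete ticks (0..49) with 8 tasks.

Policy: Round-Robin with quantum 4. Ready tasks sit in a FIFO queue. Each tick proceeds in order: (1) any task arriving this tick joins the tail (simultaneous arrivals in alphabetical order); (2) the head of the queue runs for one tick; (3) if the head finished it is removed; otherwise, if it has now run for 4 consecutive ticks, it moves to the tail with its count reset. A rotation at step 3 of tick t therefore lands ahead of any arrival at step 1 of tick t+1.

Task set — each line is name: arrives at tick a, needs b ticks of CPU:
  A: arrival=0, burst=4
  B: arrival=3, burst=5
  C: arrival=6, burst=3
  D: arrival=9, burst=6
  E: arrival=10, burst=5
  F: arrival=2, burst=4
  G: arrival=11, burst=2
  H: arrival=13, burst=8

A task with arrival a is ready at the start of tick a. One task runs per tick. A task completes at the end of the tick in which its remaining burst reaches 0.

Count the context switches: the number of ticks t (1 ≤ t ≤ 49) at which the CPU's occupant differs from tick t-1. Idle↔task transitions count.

t=0: queue=[A] q_used=0 → run A
t=1: queue=[A] q_used=1 → run A
t=2: queue=[A,F] q_used=2 → run A
t=3: queue=[A,F,B] q_used=3 → run A
t=4: queue=[F,B] q_used=0 → run F
t=5: queue=[F,B] q_used=1 → run F
t=6: queue=[F,B,C] q_used=2 → run F
t=7: queue=[F,B,C] q_used=3 → run F
t=8: queue=[B,C] q_used=0 → run B
t=9: queue=[B,C,D] q_used=1 → run B
t=10: queue=[B,C,D,E] q_used=2 → run B
t=11: queue=[B,C,D,E,G] q_used=3 → run B
t=12: queue=[C,D,E,G,B] q_used=0 → run C
t=13: queue=[C,D,E,G,B,H] q_used=1 → run C
t=14: queue=[C,D,E,G,B,H] q_used=2 → run C
t=15: queue=[D,E,G,B,H] q_used=0 → run D
t=16: queue=[D,E,G,B,H] q_used=1 → run D
t=17: queue=[D,E,G,B,H] q_used=2 → run D
t=18: queue=[D,E,G,B,H] q_used=3 → run D
t=19: queue=[E,G,B,H,D] q_used=0 → run E
t=20: queue=[E,G,B,H,D] q_used=1 → run E
t=21: queue=[E,G,B,H,D] q_used=2 → run E
t=22: queue=[E,G,B,H,D] q_used=3 → run E
t=23: queue=[G,B,H,D,E] q_used=0 → run G
t=24: queue=[G,B,H,D,E] q_used=1 → run G
t=25: queue=[B,H,D,E] q_used=0 → run B
t=26: queue=[H,D,E] q_used=0 → run H
t=27: queue=[H,D,E] q_used=1 → run H
t=28: queue=[H,D,E] q_used=2 → run H
t=29: queue=[H,D,E] q_used=3 → run H
t=30: queue=[D,E,H] q_used=0 → run D
t=31: queue=[D,E,H] q_used=1 → run D
t=32: queue=[E,H] q_used=0 → run E
t=33: queue=[H] q_used=0 → run H
t=34: queue=[H] q_used=1 → run H
t=35: queue=[H] q_used=2 → run H
t=36: queue=[H] q_used=3 → run H
t=37: (idle)
t=38: (idle)
t=39: (idle)
t=40: (idle)
t=41: (idle)
t=42: (idle)
t=43: (idle)
t=44: (idle)
t=45: (idle)
t=46: (idle)
t=47: (idle)
t=48: (idle)
t=49: (idle)

context switches = 12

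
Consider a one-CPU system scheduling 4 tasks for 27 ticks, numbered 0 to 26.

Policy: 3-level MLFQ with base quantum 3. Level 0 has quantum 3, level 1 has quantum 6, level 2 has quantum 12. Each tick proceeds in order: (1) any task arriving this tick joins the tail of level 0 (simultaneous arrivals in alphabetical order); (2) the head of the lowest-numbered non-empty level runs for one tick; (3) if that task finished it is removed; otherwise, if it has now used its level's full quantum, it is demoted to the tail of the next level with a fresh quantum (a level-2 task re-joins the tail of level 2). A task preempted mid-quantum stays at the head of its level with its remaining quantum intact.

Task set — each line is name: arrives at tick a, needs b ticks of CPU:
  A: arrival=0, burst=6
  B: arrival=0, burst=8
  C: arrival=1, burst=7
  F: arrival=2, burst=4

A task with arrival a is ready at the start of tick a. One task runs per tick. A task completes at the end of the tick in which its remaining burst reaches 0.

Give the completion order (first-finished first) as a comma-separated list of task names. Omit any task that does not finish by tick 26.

t=0: L0/L1/L2 = AB/-/- → run A
t=1: L0/L1/L2 = ABC/-/- → run A
t=2: L0/L1/L2 = ABCF/-/- → run A
t=3: L0/L1/L2 = BCF/A/- → run B
t=4: L0/L1/L2 = BCF/A/- → run B
t=5: L0/L1/L2 = BCF/A/- → run B
t=6: L0/L1/L2 = CF/AB/- → run C
t=7: L0/L1/L2 = CF/AB/- → run C
t=8: L0/L1/L2 = CF/AB/- → run C
t=9: L0/L1/L2 = F/ABC/- → run F
t=10: L0/L1/L2 = F/ABC/- → run F
t=11: L0/L1/L2 = F/ABC/- → run F
t=12: L0/L1/L2 = -/ABCF/- → run A
t=13: L0/L1/L2 = -/ABCF/- → run A
t=14: L0/L1/L2 = -/ABCF/- → run A
t=15: L0/L1/L2 = -/BCF/- → run B
t=16: L0/L1/L2 = -/BCF/- → run B
t=17: L0/L1/L2 = -/BCF/- → run B
t=18: L0/L1/L2 = -/BCF/- → run B
t=19: L0/L1/L2 = -/BCF/- → run B
t=20: L0/L1/L2 = -/CF/- → run C
t=21: L0/L1/L2 = -/CF/- → run C
t=22: L0/L1/L2 = -/CF/- → run C
t=23: L0/L1/L2 = -/CF/- → run C
t=24: L0/L1/L2 = -/F/- → run F
t=25: (idle)
t=26: (idle)

completion order = A, B, C, F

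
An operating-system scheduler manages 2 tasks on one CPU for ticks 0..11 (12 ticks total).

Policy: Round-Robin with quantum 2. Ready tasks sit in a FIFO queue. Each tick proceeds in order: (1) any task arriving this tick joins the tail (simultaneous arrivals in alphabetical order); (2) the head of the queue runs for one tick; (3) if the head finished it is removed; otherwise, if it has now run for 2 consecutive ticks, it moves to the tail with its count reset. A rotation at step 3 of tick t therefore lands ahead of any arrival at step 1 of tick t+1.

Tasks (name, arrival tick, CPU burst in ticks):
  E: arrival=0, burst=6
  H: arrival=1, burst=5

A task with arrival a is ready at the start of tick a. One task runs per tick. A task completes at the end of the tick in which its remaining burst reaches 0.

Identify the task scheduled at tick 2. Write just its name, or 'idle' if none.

t=0: queue=[E] q_used=0 → run E
t=1: queue=[E,H] q_used=1 → run E
t=2: queue=[H,E] q_used=0 → run H
t=3: queue=[H,E] q_used=1 → run H
t=4: queue=[E,H] q_used=0 → run E
t=5: queue=[E,H] q_used=1 → run E
t=6: queue=[H,E] q_used=0 → run H
t=7: queue=[H,E] q_used=1 → run H
t=8: queue=[E,H] q_used=0 → run E
t=9: queue=[E,H] q_used=1 → run E
t=10: queue=[H] q_used=0 → run H
t=11: (idle)

running at tick 2 = H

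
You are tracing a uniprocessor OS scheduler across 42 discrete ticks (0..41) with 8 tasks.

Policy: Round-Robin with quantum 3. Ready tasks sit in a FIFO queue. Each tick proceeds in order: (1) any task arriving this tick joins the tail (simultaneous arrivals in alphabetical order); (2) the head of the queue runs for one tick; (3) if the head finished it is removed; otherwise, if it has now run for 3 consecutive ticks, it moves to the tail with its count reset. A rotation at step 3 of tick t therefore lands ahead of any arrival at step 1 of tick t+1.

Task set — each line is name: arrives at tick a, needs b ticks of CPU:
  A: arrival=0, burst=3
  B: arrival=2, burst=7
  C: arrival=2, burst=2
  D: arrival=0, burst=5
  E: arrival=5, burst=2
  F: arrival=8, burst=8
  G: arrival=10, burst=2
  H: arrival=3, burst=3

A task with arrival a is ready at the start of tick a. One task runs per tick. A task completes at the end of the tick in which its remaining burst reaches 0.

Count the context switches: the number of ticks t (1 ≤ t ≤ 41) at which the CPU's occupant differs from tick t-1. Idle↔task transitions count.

t=0: queue=[A,D] q_used=0 → run A
t=1: queue=[A,D] q_used=1 → run A
t=2: queue=[A,D,B,C] q_used=2 → run A
t=3: queue=[D,B,C,H] q_used=0 → run D
t=4: queue=[D,B,C,H] q_used=1 → run D
t=5: queue=[D,B,C,H,E] q_used=2 → run D
t=6: queue=[B,C,H,E,D] q_used=0 → run B
t=7: queue=[B,C,H,E,D] q_used=1 → run B
t=8: queue=[B,C,H,E,D,F] q_used=2 → run B
t=9: queue=[C,H,E,D,F,B] q_used=0 → run C
t=10: queue=[C,H,E,D,F,B,G] q_used=1 → run C
t=11: queue=[H,E,D,F,B,G] q_used=0 → run H
t=12: queue=[H,E,D,F,B,G] q_used=1 → run H
t=13: queue=[H,E,D,F,B,G] q_used=2 → run H
t=14: queue=[E,D,F,B,G] q_used=0 → run E
t=15: queue=[E,D,F,B,G] q_used=1 → run E
t=16: queue=[D,F,B,G] q_used=0 → run D
t=17: queue=[D,F,B,G] q_used=1 → run D
t=18: queue=[F,B,G] q_used=0 → run F
t=19: queue=[F,B,G] q_used=1 → run F
t=20: queue=[F,B,G] q_used=2 → run F
t=21: queue=[B,G,F] q_used=0 → run B
t=22: queue=[B,G,F] q_used=1 → run B
t=23: queue=[B,G,F] q_used=2 → run B
t=24: queue=[G,F,B] q_used=0 → run G
t=25: queue=[G,F,B] q_used=1 → run G
t=26: queue=[F,B] q_used=0 → run F
t=27: queue=[F,B] q_used=1 → run F
t=28: queue=[F,B] q_used=2 → run F
t=29: queue=[B,F] q_used=0 → run B
t=30: queue=[F] q_used=0 → run F
t=31: queue=[F] q_used=1 → run F
t=32: (idle)
t=33: (idle)
t=34: (idle)
t=35: (idle)
t=36: (idle)
t=37: (idle)
t=38: (idle)
t=39: (idle)
t=40: (idle)
t=41: (idle)

context switches = 13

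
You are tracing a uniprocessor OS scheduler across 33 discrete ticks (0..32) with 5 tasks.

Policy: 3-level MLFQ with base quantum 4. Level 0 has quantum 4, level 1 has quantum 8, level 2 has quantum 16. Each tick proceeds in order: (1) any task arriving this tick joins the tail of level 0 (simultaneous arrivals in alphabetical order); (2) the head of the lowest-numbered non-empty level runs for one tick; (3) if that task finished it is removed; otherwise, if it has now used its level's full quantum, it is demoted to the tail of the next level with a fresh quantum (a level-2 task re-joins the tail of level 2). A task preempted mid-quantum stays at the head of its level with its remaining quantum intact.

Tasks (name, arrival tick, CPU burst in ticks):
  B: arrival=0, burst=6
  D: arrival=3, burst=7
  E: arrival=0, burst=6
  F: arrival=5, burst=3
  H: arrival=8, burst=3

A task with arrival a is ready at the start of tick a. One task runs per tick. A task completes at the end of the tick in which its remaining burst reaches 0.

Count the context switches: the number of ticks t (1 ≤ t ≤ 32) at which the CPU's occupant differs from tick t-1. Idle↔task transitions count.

t=0: L0/L1/L2 = BE/-/- → run B
t=1: L0/L1/L2 = BE/-/- → run B
t=2: L0/L1/L2 = BE/-/- → run B
t=3: L0/L1/L2 = BED/-/- → run B
t=4: L0/L1/L2 = ED/B/- → run E
t=5: L0/L1/L2 = EDF/B/- → run E
t=6: L0/L1/L2 = EDF/B/- → run E
t=7: L0/L1/L2 = EDF/B/- → run E
t=8: L0/L1/L2 = DFH/BE/- → run D
t=9: L0/L1/L2 = DFH/BE/- → run D
t=10: L0/L1/L2 = DFH/BE/- → run D
t=11: L0/L1/L2 = DFH/BE/- → run D
t=12: L0/L1/L2 = FH/BED/- → run F
t=13: L0/L1/L2 = FH/BED/- → run F
t=14: L0/L1/L2 = FH/BED/- → run F
t=15: L0/L1/L2 = H/BED/- → run H
t=16: L0/L1/L2 = H/BED/- → run H
t=17: L0/L1/L2 = H/BED/- → run H
t=18: L0/L1/L2 = -/BED/- → run B
t=19: L0/L1/L2 = -/BED/- → run B
t=20: L0/L1/L2 = -/ED/- → run E
t=21: L0/L1/L2 = -/ED/- → run E
t=22: L0/L1/L2 = -/D/- → run D
t=23: L0/L1/L2 = -/D/- → run D
t=24: L0/L1/L2 = -/D/- → run D
t=25: (idle)
t=26: (idle)
t=27: (idle)
t=28: (idle)
t=29: (idle)
t=30: (idle)
t=31: (idle)
t=32: (idle)

context switches = 8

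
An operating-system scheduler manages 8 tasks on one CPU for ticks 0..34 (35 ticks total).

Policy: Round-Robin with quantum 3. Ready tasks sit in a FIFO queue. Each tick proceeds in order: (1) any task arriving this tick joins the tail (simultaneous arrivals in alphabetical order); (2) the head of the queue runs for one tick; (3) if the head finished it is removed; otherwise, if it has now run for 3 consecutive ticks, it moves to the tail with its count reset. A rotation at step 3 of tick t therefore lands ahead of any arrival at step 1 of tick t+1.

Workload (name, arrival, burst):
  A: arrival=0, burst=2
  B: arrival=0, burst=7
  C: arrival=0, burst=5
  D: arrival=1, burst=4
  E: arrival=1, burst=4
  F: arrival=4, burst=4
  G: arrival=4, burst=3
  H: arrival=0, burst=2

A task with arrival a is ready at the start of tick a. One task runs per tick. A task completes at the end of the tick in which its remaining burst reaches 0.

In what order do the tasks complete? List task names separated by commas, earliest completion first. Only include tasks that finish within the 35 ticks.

t=0: queue=[A,B,C,H] q_used=0 → run A
t=1: queue=[A,B,C,H,D,E] q_used=1 → run A
t=2: queue=[B,C,H,D,E] q_used=0 → run B
t=3: queue=[B,C,H,D,E] q_used=1 → run B
t=4: queue=[B,C,H,D,E,F,G] q_used=2 → run B
t=5: queue=[C,H,D,E,F,G,B] q_used=0 → run C
t=6: queue=[C,H,D,E,F,G,B] q_used=1 → run C
t=7: queue=[C,H,D,E,F,G,B] q_used=2 → run C
t=8: queue=[H,D,E,F,G,B,C] q_used=0 → run H
t=9: queue=[H,D,E,F,G,B,C] q_used=1 → run H
t=10: queue=[D,E,F,G,B,C] q_used=0 → run D
t=11: queue=[D,E,F,G,B,C] q_used=1 → run D
t=12: queue=[D,E,F,G,B,C] q_used=2 → run D
t=13: queue=[E,F,G,B,C,D] q_used=0 → run E
t=14: queue=[E,F,G,B,C,D] q_used=1 → run E
t=15: queue=[E,F,G,B,C,D] q_used=2 → run E
t=16: queue=[F,G,B,C,D,E] q_used=0 → run F
t=17: queue=[F,G,B,C,D,E] q_used=1 → run F
t=18: queue=[F,G,B,C,D,E] q_used=2 → run F
t=19: queue=[G,B,C,D,E,F] q_used=0 → run G
t=20: queue=[G,B,C,D,E,F] q_used=1 → run G
t=21: queue=[G,B,C,D,E,F] q_used=2 → run G
t=22: queue=[B,C,D,E,F] q_used=0 → run B
t=23: queue=[B,C,D,E,F] q_used=1 → run B
t=24: queue=[B,C,D,E,F] q_used=2 → run B
t=25: queue=[C,D,E,F,B] q_used=0 → run C
t=26: queue=[C,D,E,F,B] q_used=1 → run C
t=27: queue=[D,E,F,B] q_used=0 → run D
t=28: queue=[E,F,B] q_used=0 → run E
t=29: queue=[F,B] q_used=0 → run F
t=30: queue=[B] q_used=0 → run B
t=31: (idle)
t=32: (idle)
t=33: (idle)
t=34: (idle)

completion order = A, H, G, C, D, E, F, B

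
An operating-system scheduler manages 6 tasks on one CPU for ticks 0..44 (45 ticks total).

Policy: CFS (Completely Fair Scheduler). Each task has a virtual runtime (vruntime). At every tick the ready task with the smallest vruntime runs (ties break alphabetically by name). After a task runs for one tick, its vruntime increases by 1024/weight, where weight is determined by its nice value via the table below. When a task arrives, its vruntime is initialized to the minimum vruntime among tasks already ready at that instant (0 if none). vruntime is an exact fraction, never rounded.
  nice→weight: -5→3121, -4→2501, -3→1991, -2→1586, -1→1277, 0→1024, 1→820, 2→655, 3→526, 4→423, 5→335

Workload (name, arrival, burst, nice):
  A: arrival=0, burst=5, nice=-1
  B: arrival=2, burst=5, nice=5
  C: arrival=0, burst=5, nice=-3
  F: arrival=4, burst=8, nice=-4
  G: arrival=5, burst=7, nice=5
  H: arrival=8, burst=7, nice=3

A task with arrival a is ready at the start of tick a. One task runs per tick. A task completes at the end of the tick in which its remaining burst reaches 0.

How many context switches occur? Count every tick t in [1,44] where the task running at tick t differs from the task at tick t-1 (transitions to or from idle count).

t=0: vr[A=0 C=0] → run A
t=1: vr[A=1024/1277 C=0] → run C
t=2: vr[A=1024/1277 B=1024/1991 C=1024/1991] → run B
t=3: vr[A=1024/1277 B=2381824/666985 C=1024/1991] → run C
t=4: vr[A=1024/1277 B=2381824/666985 C=2048/1991 F=1024/1277] → run A
t=5: vr[A=2048/1277 B=2381824/666985 C=2048/1991 F=1024/1277 G=1024/1277] → run F
t=6: vr[A=2048/1277 B=2381824/666985 C=2048/1991 F=3868672/3193777 G=1024/1277] → run G
t=7: vr[A=2048/1277 B=2381824/666985 C=2048/1991 F=3868672/3193777 G=1650688/427795] → run C
t=8: vr[A=2048/1277 B=2381824/666985 C=3072/1991 F=3868672/3193777 G=1650688/427795 H=3868672/3193777] → run F
t=9: vr[A=2048/1277 B=2381824/666985 C=3072/1991 F=5176320/3193777 G=1650688/427795 H=3868672/3193777] → run H
t=10: vr[A=2048/1277 B=2381824/666985 C=3072/1991 F=5176320/3193777 G=1650688/427795 H=2652674560/839963351] → run C
t=11: vr[A=2048/1277 B=2381824/666985 C=4096/1991 F=5176320/3193777 G=1650688/427795 H=2652674560/839963351] → run A
t=12: vr[A=3072/1277 B=2381824/666985 C=4096/1991 F=5176320/3193777 G=1650688/427795 H=2652674560/839963351] → run F
t=13: vr[A=3072/1277 B=2381824/666985 C=4096/1991 F=6483968/3193777 G=1650688/427795 H=2652674560/839963351] → run F
t=14: vr[A=3072/1277 B=2381824/666985 C=4096/1991 F=7791616/3193777 G=1650688/427795 H=2652674560/839963351] → run C
t=15: vr[A=3072/1277 B=2381824/666985 F=7791616/3193777 G=1650688/427795 H=2652674560/839963351] → run A
t=16: vr[A=4096/1277 B=2381824/666985 F=7791616/3193777 G=1650688/427795 H=2652674560/839963351] → run F
t=17: vr[A=4096/1277 B=2381824/666985 F=9099264/3193777 G=1650688/427795 H=2652674560/839963351] → run F
t=18: vr[A=4096/1277 B=2381824/666985 F=10406912/3193777 G=1650688/427795 H=2652674560/839963351] → run H
t=19: vr[A=4096/1277 B=2381824/666985 F=10406912/3193777 G=1650688/427795 H=4287888384/839963351] → run A
t=20: vr[B=2381824/666985 F=10406912/3193777 G=1650688/427795 H=4287888384/839963351] → run F
t=21: vr[B=2381824/666985 F=11714560/3193777 G=1650688/427795 H=4287888384/839963351] → run B
t=22: vr[B=4420608/666985 F=11714560/3193777 G=1650688/427795 H=4287888384/839963351] → run F
t=23: vr[B=4420608/666985 G=1650688/427795 H=4287888384/839963351] → run G
t=24: vr[B=4420608/666985 G=2958336/427795 H=4287888384/839963351] → run H
t=25: vr[B=4420608/666985 G=2958336/427795 H=5923102208/839963351] → run B
t=26: vr[B=6459392/666985 G=2958336/427795 H=5923102208/839963351] → run G
t=27: vr[B=6459392/666985 G=4265984/427795 H=5923102208/839963351] → run H
t=28: vr[B=6459392/666985 G=4265984/427795 H=7558316032/839963351] → run H
t=29: vr[B=6459392/666985 G=4265984/427795 H=9193529856/839963351] → run B
t=30: vr[B=8498176/666985 G=4265984/427795 H=9193529856/839963351] → run G
t=31: vr[B=8498176/666985 G=5573632/427795 H=9193529856/839963351] → run H
t=32: vr[B=8498176/666985 G=5573632/427795 H=10828743680/839963351] → run B
t=33: vr[G=5573632/427795 H=10828743680/839963351] → run H
t=34: vr[G=5573632/427795] → run G
t=35: vr[G=1376256/85559] → run G
t=36: vr[G=8188928/427795] → run G
t=37: (idle)
t=38: (idle)
t=39: (idle)
t=40: (idle)
t=41: (idle)
t=42: (idle)
t=43: (idle)
t=44: (idle)

context switches = 32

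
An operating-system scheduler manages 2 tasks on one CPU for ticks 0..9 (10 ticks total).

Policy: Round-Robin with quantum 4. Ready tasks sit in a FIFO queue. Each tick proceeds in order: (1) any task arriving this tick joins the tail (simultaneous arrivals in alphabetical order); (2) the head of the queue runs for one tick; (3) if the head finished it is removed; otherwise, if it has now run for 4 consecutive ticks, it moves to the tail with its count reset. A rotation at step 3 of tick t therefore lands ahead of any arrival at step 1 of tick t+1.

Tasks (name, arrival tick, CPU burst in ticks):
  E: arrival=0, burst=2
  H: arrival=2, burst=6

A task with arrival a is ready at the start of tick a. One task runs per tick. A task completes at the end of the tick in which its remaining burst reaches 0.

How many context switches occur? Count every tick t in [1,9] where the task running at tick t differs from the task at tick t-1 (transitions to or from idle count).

t=0: queue=[E] q_used=0 → run E
t=1: queue=[E] q_used=1 → run E
t=2: queue=[H] q_used=0 → run H
t=3: queue=[H] q_used=1 → run H
t=4: queue=[H] q_used=2 → run H
t=5: queue=[H] q_used=3 → run H
t=6: queue=[H] q_used=0 → run H
t=7: queue=[H] q_used=1 → run H
t=8: (idle)
t=9: (idle)

context switches = 2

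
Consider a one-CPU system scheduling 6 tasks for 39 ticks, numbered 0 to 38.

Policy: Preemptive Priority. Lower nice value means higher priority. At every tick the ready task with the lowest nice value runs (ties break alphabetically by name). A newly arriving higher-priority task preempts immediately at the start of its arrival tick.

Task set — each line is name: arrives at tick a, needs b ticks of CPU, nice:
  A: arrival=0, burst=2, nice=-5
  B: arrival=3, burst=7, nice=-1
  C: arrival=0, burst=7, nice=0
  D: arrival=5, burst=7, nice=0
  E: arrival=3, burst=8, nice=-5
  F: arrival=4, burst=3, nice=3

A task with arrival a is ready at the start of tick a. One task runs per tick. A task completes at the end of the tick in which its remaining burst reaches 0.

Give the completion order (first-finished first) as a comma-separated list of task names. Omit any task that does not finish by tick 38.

t=0: ready={A,C} → run A
t=1: ready={A,C} → run A
t=2: ready={C} → run C
t=3: ready={B,C,E} → run E
t=4: ready={B,C,E,F} → run E
t=5: ready={B,C,D,E,F} → run E
t=6: ready={B,C,D,E,F} → run E
t=7: ready={B,C,D,E,F} → run E
t=8: ready={B,C,D,E,F} → run E
t=9: ready={B,C,D,E,F} → run E
t=10: ready={B,C,D,E,F} → run E
t=11: ready={B,C,D,F} → run B
t=12: ready={B,C,D,F} → run B
t=13: ready={B,C,D,F} → run B
t=14: ready={B,C,D,F} → run B
t=15: ready={B,C,D,F} → run B
t=16: ready={B,C,D,F} → run B
t=17: ready={B,C,D,F} → run B
t=18: ready={C,D,F} → run C
t=19: ready={C,D,F} → run C
t=20: ready={C,D,F} → run C
t=21: ready={C,D,F} → run C
t=22: ready={C,D,F} → run C
t=23: ready={C,D,F} → run C
t=24: ready={D,F} → run D
t=25: ready={D,F} → run D
t=26: ready={D,F} → run D
t=27: ready={D,F} → run D
t=28: ready={D,F} → run D
t=29: ready={D,F} → run D
t=30: ready={D,F} → run D
t=31: ready={F} → run F
t=32: ready={F} → run F
t=33: ready={F} → run F
t=34: (idle)
t=35: (idle)
t=36: (idle)
t=37: (idle)
t=38: (idle)

completion order = A, E, B, C, D, F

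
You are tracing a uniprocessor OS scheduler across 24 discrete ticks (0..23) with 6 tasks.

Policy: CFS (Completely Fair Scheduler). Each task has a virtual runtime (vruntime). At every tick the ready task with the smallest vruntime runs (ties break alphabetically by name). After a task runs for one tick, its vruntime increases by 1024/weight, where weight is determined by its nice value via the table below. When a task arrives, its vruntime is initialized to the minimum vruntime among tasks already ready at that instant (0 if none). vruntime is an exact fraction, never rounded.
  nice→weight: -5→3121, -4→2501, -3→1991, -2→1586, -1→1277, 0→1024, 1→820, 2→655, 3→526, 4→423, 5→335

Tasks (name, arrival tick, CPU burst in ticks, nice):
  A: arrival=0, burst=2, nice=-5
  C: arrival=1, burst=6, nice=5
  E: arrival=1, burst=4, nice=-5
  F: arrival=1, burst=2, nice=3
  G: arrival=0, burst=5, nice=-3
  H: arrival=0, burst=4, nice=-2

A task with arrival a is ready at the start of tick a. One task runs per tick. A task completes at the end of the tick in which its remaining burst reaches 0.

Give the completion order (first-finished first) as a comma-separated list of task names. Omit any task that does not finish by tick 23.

completion order = A, E, H, F, G, C

t=0: vr[A=0 G=0 H=0] → run A
t=1: vr[A=1024/3121 C=0 E=0 F=0 G=0 H=0] → run C
t=2: vr[A=1024/3121 C=1024/335 E=0 F=0 G=0 H=0] → run E
t=3: vr[A=1024/3121 C=1024/335 E=1024/3121 F=0 G=0 H=0] → run F
t=4: vr[A=1024/3121 C=1024/335 E=1024/3121 F=512/263 G=0 H=0] → run G
t=5: vr[A=1024/3121 C=1024/335 E=1024/3121 F=512/263 G=1024/1991 H=0] → run H
t=6: vr[A=1024/3121 C=1024/335 E=1024/3121 F=512/263 G=1024/1991 H=512/793] → run A
t=7: vr[C=1024/335 E=1024/3121 F=512/263 G=1024/1991 H=512/793] → run E
t=8: vr[C=1024/335 E=2048/3121 F=512/263 G=1024/1991 H=512/793] → run G
t=9: vr[C=1024/335 E=2048/3121 F=512/263 G=2048/1991 H=512/793] → run H
t=10: vr[C=1024/335 E=2048/3121 F=512/263 G=2048/1991 H=1024/793] → run E
t=11: vr[C=1024/335 E=3072/3121 F=512/263 G=2048/1991 H=1024/793] → run E
t=12: vr[C=1024/335 F=512/263 G=2048/1991 H=1024/793] → run G
t=13: vr[C=1024/335 F=512/263 G=3072/1991 H=1024/793] → run H
t=14: vr[C=1024/335 F=512/263 G=3072/1991 H=1536/793] → run G
t=15: vr[C=1024/335 F=512/263 G=4096/1991 H=1536/793] → run H
t=16: vr[C=1024/335 F=512/263 G=4096/1991] → run F
t=17: vr[C=1024/335 G=4096/1991] → run G
t=18: vr[C=1024/335] → run C
t=19: vr[C=2048/335] → run C
t=20: vr[C=3072/335] → run C
t=21: vr[C=4096/335] → run C
t=22: vr[C=1024/67] → run C
t=23: (idle)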